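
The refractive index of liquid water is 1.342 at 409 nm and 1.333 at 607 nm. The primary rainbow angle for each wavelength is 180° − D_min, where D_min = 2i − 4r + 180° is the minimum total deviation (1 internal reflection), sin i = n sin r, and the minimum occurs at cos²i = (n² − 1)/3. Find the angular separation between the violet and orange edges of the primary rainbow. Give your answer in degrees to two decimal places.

At 409 nm (n = 1.342): cos²i = 0.26699 → i = 58.888°, r = 39.641°, D_min = 139.213°, rainbow angle = 40.787°.
At 607 nm (n = 1.333): cos²i = 0.25896 → i = 59.410°, r = 40.225°, D_min = 137.922°, rainbow angle = 42.078°.
Angular width = |40.787° − 42.078°| = 1.291°.

1.29°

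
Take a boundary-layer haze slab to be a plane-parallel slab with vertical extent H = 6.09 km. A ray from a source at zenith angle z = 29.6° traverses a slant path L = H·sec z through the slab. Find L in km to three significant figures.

7.00 km

sec z = 1/cos 29.6° = 1.1501.
L = 6.09 × 1.1501 = 7.004 km.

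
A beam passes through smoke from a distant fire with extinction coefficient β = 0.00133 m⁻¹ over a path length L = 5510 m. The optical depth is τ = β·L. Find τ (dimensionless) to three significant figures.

τ = β·L = 0.00133 × 5510 = 7.3283.

7.33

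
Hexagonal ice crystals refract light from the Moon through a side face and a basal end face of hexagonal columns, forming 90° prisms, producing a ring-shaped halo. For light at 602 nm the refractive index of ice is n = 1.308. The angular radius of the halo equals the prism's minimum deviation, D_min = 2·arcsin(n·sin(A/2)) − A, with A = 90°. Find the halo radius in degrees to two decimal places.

45.31°

n·sin(A/2) = 1.308 × sin 45° = 1.308 × 0.7071 = 0.9249.
D_min = 2·arcsin(0.9249) − 90° = 2 × 67.653° − 90° = 45.305°.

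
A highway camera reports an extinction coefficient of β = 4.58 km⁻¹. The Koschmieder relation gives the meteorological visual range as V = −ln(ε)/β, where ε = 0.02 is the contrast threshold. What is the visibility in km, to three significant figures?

0.854 km

V = −ln(0.02) / 4.58 = 3.912 / 4.58 = 0.8542 km.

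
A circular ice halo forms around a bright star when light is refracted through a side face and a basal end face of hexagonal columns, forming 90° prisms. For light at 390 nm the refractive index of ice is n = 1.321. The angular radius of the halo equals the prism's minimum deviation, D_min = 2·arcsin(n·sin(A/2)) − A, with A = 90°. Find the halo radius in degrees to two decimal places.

48.16°

n·sin(A/2) = 1.321 × sin 45° = 1.321 × 0.7071 = 0.9341.
D_min = 2·arcsin(0.9341) − 90° = 2 × 69.081° − 90° = 48.163°.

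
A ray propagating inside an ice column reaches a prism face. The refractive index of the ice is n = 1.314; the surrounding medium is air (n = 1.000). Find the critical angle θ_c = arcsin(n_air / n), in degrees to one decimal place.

sin θ_c = n_air / n = 1.000 / 1.314 = 0.7610.
θ_c = arcsin(0.7610) = 49.56°.

49.6°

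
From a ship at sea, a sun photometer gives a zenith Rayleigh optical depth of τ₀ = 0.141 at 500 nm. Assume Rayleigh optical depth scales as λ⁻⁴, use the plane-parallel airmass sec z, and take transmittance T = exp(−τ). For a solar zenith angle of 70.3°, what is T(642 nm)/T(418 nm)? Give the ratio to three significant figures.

Airmass: sec 70.3° = 2.9665.
τ(642 nm) = 0.141 × (500/642)⁴ × 2.9665 = 0.141 × 0.3679 × 2.9665 = 0.1539.
τ(418 nm) = 0.141 × (500/418)⁴ × 2.9665 = 0.141 × 2.0473 × 2.9665 = 0.8563.
T(642)/T(418) = exp(τ_B − τ_A) = exp(0.7024) = 2.0187.

2.02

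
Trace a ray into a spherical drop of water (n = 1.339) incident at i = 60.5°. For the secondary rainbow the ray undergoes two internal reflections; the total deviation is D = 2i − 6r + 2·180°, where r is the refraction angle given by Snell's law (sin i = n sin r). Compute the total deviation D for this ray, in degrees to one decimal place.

sin r = sin 60.5° / 1.339 = 0.8704/1.339 = 0.6500; r = 40.54°.
D = 2·60.5° − 6·40.54° + 2·180° = 121.00° − 243.25° + 360° = 237.75°.

237.7°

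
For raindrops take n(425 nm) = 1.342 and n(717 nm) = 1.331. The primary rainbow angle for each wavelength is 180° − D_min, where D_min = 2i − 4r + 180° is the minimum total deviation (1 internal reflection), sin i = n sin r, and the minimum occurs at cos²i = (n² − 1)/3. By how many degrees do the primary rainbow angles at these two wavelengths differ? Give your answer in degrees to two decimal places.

At 425 nm (n = 1.342): cos²i = 0.26699 → i = 58.888°, r = 39.641°, D_min = 139.213°, rainbow angle = 40.787°.
At 717 nm (n = 1.331): cos²i = 0.25719 → i = 59.527°, r = 40.356°, D_min = 137.630°, rainbow angle = 42.370°.
Angular width = |40.787° − 42.370°| = 1.583°.

1.58°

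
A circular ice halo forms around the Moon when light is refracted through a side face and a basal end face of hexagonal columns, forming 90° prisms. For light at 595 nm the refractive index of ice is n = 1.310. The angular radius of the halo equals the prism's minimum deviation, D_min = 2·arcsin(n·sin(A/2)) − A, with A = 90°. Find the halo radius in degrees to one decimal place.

n·sin(A/2) = 1.310 × sin 45° = 1.310 × 0.7071 = 0.9263.
D_min = 2·arcsin(0.9263) − 90° = 2 × 67.867° − 90° = 45.733°.

45.7°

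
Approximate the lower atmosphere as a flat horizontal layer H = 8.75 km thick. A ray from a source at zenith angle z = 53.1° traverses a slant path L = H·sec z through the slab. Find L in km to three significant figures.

14.6 km

sec z = 1/cos 53.1° = 1.6655.
L = 8.75 × 1.6655 = 14.573 km.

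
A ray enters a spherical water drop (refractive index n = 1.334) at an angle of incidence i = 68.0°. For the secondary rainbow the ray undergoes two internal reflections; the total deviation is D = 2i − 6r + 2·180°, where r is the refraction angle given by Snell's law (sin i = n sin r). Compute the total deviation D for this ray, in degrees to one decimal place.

sin r = sin 68.0° / 1.334 = 0.9272/1.334 = 0.6950; r = 44.03°.
D = 2·68.0° − 6·44.03° + 2·180° = 136.00° − 264.18° + 360° = 231.82°.

231.8°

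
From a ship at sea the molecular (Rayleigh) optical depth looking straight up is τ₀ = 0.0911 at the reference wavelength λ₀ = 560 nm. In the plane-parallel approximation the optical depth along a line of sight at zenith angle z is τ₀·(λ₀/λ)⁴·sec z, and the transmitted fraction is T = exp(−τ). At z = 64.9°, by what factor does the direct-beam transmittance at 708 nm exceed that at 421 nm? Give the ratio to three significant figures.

Airmass: sec 64.9° = 2.3574.
τ(708 nm) = 0.0911 × (560/708)⁴ × 2.3574 = 0.0911 × 0.3914 × 2.3574 = 0.0841.
τ(421 nm) = 0.0911 × (560/421)⁴ × 2.3574 = 0.0911 × 3.1306 × 2.3574 = 0.6723.
T(708)/T(421) = exp(τ_B − τ_A) = exp(0.5883) = 1.8008.

1.80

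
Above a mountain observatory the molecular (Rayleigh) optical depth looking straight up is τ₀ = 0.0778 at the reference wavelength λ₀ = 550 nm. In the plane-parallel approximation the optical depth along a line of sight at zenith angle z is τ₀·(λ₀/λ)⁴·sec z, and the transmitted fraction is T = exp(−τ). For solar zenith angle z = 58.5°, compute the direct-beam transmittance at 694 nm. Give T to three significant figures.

0.943

sec 58.5° = 1.9139.
τ = 0.0778 × (550/694)⁴ × 1.9139 = 0.0778 × 0.3945 × 1.9139 = 0.0587.
T = exp(−0.0587) = 0.9430.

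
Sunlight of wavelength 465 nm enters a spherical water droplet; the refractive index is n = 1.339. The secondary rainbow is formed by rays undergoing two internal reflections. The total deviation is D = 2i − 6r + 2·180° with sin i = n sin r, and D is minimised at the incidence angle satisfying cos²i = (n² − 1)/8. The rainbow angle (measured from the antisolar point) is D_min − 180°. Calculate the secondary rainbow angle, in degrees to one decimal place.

cos²i = (1.79292 − 1)/8 = 0.09912; i = arccos(0.31483) = 71.650°.
sin r = sin 71.650°/1.339 = 0.70885; r = 45.141°.
D_min = 2·71.650° − 6·45.141° + 360° = 232.451°.
Rainbow angle = D_min − 180° = 52.451°.

52.5°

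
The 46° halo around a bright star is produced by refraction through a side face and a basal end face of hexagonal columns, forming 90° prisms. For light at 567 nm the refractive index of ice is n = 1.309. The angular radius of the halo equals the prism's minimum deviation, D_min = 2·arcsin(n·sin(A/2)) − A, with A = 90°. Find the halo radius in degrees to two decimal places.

n·sin(A/2) = 1.309 × sin 45° = 1.309 × 0.7071 = 0.9256.
D_min = 2·arcsin(0.9256) − 90° = 2 × 67.759° − 90° = 45.519°.

45.52°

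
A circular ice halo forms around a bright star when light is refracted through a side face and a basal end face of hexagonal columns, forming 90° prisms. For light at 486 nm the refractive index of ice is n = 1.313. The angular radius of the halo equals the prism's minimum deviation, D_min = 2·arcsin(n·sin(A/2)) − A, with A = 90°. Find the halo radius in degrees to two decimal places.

n·sin(A/2) = 1.313 × sin 45° = 1.313 × 0.7071 = 0.9284.
D_min = 2·arcsin(0.9284) − 90° = 2 × 68.192° − 90° = 46.383°.

46.38°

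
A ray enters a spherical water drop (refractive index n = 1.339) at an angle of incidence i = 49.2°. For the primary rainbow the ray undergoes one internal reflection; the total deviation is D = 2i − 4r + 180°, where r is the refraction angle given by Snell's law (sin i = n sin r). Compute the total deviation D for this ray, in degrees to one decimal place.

sin r = sin 49.2° / 1.339 = 0.7570/1.339 = 0.5653; r = 34.43°.
D = 2·49.2° − 4·34.43° + 180° = 98.40° − 137.70° + 180° = 140.70°.

140.7°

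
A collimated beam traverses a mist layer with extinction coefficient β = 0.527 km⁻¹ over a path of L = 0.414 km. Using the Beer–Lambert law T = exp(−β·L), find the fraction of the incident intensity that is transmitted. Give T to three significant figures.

τ = β·L = 0.527 × 0.414 = 0.2182.
T = exp(−0.2182) = 0.8040.

0.804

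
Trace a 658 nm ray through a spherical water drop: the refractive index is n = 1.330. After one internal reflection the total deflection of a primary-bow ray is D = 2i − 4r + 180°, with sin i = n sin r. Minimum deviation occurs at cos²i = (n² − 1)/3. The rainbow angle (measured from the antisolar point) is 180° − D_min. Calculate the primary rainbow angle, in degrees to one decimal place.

cos²i = (1.76890 − 1)/3 = 0.25630; i = arccos(0.50626) = 59.585°.
sin r = sin 59.585°/1.330 = 0.64841; r = 40.422°.
D_min = 2·59.585° − 4·40.422° + 180° = 137.484°.
Rainbow angle = 180° − D_min = 42.516°.

42.5°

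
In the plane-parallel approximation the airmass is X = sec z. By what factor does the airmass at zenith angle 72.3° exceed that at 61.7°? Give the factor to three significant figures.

X(72.3°)/X(61.7°) = sec 72.3° / sec 61.7° = cos 61.7° / cos 72.3° = 0.4741/0.3040 = 1.5593.

1.56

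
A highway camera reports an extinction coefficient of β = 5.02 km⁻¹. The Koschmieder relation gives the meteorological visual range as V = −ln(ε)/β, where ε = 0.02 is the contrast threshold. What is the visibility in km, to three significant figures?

V = −ln(0.02) / 5.02 = 3.912 / 5.02 = 0.7793 km.

0.779 km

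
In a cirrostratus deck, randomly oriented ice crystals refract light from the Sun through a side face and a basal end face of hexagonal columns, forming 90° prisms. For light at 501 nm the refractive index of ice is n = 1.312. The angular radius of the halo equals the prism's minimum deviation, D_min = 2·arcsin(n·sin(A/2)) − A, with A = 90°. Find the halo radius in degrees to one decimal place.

n·sin(A/2) = 1.312 × sin 45° = 1.312 × 0.7071 = 0.9277.
D_min = 2·arcsin(0.9277) − 90° = 2 × 68.083° − 90° = 46.166°.

46.2°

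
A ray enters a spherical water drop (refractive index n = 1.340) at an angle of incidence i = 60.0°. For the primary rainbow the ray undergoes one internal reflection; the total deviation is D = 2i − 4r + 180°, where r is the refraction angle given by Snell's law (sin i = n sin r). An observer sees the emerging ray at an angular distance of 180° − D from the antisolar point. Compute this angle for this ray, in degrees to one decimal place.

41.0°

sin r = sin 60.0° / 1.340 = 0.8660/1.340 = 0.6463; r = 40.26°.
D = 2·60.0° − 4·40.26° + 180° = 120.00° − 161.05° + 180° = 138.95°.
Angle from antisolar point = 180° − D = 41.05°.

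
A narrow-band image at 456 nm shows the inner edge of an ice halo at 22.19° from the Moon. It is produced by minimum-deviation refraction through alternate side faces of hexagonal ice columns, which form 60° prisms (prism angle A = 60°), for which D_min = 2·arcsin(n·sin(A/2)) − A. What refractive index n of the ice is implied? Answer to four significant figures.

Rearranging: n = sin((D_min + A)/2) / sin(A/2).
(D_min + A)/2 = (22.19° + 60°)/2 = 41.095°.
n = sin 41.095° / sin 30° = 0.6573 / 0.5000 = 1.3146.

1.315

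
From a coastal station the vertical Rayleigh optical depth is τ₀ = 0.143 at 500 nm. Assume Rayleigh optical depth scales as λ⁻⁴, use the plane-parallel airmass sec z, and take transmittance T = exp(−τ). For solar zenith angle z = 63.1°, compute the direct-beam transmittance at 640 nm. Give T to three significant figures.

0.889

sec 63.1° = 2.2103.
τ = 0.143 × (500/640)⁴ × 2.2103 = 0.143 × 0.3725 × 2.2103 = 0.1177.
T = exp(−0.1177) = 0.8889.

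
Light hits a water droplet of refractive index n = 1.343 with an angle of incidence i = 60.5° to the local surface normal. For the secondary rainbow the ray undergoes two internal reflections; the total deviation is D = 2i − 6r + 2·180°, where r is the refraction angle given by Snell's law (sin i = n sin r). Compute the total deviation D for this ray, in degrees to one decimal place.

238.6°

sin r = sin 60.5° / 1.343 = 0.8704/1.343 = 0.6481; r = 40.40°.
D = 2·60.5° − 6·40.40° + 2·180° = 121.00° − 242.38° + 360° = 238.62°.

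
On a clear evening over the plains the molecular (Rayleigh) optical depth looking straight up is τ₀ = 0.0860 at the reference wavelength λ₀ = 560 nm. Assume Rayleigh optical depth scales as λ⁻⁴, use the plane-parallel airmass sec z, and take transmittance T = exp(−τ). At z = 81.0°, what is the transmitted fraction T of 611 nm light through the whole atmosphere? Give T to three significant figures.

0.678

sec 81.0° = 6.3925.
τ = 0.0860 × (560/611)⁴ × 6.3925 = 0.0860 × 0.7056 × 6.3925 = 0.3879.
T = exp(−0.3879) = 0.6785.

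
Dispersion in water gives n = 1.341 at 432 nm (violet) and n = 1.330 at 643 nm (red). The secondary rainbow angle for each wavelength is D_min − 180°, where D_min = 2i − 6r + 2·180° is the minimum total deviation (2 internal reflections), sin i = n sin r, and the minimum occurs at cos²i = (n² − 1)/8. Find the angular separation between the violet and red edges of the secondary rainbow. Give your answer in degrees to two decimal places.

At 432 nm (n = 1.341): cos²i = 0.09979 → i = 71.586°, r = 45.034°, D_min = 232.966°, rainbow angle = 52.966°.
At 643 nm (n = 1.330): cos²i = 0.09611 → i = 71.940°, r = 45.630°, D_min = 230.101°, rainbow angle = 50.101°.
Angular width = |52.966° − 50.101°| = 2.865°.

2.86°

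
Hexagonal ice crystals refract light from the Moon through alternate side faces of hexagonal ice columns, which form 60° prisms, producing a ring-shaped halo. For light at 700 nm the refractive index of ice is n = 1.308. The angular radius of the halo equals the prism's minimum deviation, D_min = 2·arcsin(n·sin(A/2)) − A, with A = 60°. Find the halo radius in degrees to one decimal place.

21.7°

n·sin(A/2) = 1.308 × sin 30° = 1.308 × 0.5000 = 0.6540.
D_min = 2·arcsin(0.6540) − 60° = 2 × 40.844° − 60° = 21.688°.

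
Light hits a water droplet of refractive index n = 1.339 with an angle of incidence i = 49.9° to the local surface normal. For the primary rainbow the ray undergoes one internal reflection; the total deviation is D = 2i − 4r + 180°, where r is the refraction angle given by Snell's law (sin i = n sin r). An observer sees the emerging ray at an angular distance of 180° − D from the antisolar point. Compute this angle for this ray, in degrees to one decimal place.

39.6°

sin r = sin 49.9° / 1.339 = 0.7649/1.339 = 0.5713; r = 34.84°.
D = 2·49.9° − 4·34.84° + 180° = 99.80° − 139.35° + 180° = 140.45°.
Angle from antisolar point = 180° − D = 39.55°.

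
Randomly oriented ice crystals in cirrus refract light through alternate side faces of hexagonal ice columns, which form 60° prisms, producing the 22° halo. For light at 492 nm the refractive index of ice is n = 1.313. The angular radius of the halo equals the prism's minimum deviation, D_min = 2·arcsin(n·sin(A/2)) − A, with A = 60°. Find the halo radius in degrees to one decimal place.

22.1°

n·sin(A/2) = 1.313 × sin 30° = 1.313 × 0.5000 = 0.6565.
D_min = 2·arcsin(0.6565) − 60° = 2 × 41.033° − 60° = 22.067°.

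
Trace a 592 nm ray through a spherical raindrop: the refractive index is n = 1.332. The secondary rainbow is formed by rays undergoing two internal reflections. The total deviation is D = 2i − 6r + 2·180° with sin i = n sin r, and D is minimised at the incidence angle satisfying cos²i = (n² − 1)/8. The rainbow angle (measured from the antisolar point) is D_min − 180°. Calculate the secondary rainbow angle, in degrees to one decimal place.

50.6°

cos²i = (1.77422 − 1)/8 = 0.09678; i = arccos(0.31109) = 71.875°.
sin r = sin 71.875°/1.332 = 0.71350; r = 45.520°.
D_min = 2·71.875° − 6·45.520° + 360° = 230.628°.
Rainbow angle = D_min − 180° = 50.628°.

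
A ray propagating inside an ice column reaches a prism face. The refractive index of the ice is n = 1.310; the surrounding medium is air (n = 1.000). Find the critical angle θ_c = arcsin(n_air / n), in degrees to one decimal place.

49.8°

sin θ_c = n_air / n = 1.000 / 1.310 = 0.7634.
θ_c = arcsin(0.7634) = 49.76°.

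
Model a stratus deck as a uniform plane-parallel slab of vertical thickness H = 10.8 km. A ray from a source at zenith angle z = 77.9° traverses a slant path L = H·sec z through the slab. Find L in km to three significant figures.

51.5 km

sec z = 1/cos 77.9° = 4.7706.
L = 10.8 × 4.7706 = 51.522 km.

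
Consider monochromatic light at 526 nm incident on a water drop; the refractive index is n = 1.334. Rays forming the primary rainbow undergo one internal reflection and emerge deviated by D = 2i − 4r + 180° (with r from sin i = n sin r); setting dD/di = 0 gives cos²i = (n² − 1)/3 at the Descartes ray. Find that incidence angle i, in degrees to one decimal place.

cos²i = (1.334² − 1)/3 = (1.77956 − 1)/3 = 0.25985.
cos i = 0.50976, so i = 59.352°.

59.4°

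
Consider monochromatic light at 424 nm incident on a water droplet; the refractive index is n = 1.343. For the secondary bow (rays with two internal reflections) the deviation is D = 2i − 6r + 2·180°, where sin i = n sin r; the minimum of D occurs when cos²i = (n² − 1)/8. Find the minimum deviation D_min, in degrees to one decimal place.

233.5°

cos²i = (1.80365 − 1)/8 = 0.10046; i = arccos(0.31695) = 71.522°.
sin r = sin 71.522°/1.343 = 0.70621; r = 44.928°.
D_min = 2·71.522° − 6·44.928° + 360° = 233.478°.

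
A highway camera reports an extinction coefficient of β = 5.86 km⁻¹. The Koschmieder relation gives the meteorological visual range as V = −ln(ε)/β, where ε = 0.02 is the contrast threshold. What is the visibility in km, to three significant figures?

0.668 km

V = −ln(0.02) / 5.86 = 3.912 / 5.86 = 0.6676 km.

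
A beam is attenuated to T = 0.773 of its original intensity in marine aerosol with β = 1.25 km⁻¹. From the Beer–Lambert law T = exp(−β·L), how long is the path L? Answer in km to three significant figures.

0.206 km

Beer–Lambert: T = exp(−βL) ⇒ L = −ln(T)/β = −ln(0.773)/1.25 = 0.2575/1.25 = 0.206 km.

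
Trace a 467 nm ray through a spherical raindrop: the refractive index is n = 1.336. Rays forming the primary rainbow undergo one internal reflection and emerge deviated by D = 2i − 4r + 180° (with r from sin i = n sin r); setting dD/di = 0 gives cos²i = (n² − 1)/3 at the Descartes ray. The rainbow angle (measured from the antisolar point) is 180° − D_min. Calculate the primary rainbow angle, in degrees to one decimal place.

41.6°

cos²i = (1.78490 − 1)/3 = 0.26163; i = arccos(0.51150) = 59.236°.
sin r = sin 59.236°/1.336 = 0.64318; r = 40.029°.
D_min = 2·59.236° − 4·40.029° + 180° = 138.356°.
Rainbow angle = 180° − D_min = 41.644°.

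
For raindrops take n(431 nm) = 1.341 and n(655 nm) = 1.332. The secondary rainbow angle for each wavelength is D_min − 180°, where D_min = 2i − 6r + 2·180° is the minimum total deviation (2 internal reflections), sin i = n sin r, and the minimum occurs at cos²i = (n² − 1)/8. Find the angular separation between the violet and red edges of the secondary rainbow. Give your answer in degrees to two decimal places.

2.34°

At 431 nm (n = 1.341): cos²i = 0.09979 → i = 71.586°, r = 45.034°, D_min = 232.966°, rainbow angle = 52.966°.
At 655 nm (n = 1.332): cos²i = 0.09678 → i = 71.875°, r = 45.520°, D_min = 230.628°, rainbow angle = 50.628°.
Angular width = |52.966° − 50.628°| = 2.337°.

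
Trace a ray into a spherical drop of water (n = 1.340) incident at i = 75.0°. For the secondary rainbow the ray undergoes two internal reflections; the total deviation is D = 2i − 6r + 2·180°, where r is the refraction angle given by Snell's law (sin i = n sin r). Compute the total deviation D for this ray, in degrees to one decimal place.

sin r = sin 75.0° / 1.340 = 0.9659/1.340 = 0.7208; r = 46.12°.
D = 2·75.0° − 6·46.12° + 2·180° = 150.00° − 276.74° + 360° = 233.26°.

233.3°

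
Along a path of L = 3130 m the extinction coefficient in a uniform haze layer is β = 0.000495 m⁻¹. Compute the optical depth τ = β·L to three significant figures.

τ = β·L = 0.000495 × 3130 = 1.5494.

1.55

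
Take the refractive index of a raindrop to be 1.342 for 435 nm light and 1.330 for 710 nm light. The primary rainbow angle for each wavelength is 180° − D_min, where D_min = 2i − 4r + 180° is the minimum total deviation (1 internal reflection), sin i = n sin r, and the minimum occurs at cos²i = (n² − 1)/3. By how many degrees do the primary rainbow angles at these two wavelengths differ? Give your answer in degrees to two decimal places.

At 435 nm (n = 1.342): cos²i = 0.26699 → i = 58.888°, r = 39.641°, D_min = 139.213°, rainbow angle = 40.787°.
At 710 nm (n = 1.330): cos²i = 0.25630 → i = 59.585°, r = 40.422°, D_min = 137.484°, rainbow angle = 42.516°.
Angular width = |40.787° − 42.516°| = 1.729°.

1.73°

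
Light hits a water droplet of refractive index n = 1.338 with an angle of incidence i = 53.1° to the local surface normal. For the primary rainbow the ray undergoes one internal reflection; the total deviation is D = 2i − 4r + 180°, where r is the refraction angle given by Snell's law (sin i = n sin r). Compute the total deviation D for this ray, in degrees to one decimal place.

139.4°

sin r = sin 53.1° / 1.338 = 0.7997/1.338 = 0.5977; r = 36.70°.
D = 2·53.1° − 4·36.70° + 180° = 106.20° − 146.81° + 180° = 139.39°.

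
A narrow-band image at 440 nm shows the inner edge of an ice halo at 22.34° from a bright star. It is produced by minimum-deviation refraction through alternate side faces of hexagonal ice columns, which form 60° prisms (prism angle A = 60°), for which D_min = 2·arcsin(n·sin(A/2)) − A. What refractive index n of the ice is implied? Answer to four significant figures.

1.317

Rearranging: n = sin((D_min + A)/2) / sin(A/2).
(D_min + A)/2 = (22.34° + 60°)/2 = 41.170°.
n = sin 41.170° / sin 30° = 0.6583 / 0.5000 = 1.3166.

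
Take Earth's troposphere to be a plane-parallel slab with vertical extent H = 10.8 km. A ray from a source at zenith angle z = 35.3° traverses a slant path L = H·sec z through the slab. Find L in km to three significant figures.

sec z = 1/cos 35.3° = 1.2253.
L = 10.8 × 1.2253 = 13.233 km.

13.2 km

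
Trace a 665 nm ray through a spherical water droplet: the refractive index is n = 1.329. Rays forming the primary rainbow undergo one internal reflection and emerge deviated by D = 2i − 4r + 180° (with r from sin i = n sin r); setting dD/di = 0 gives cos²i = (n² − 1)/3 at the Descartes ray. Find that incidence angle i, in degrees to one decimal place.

cos²i = (1.329² − 1)/3 = (1.76624 − 1)/3 = 0.25541.
cos i = 0.50538, so i = 59.643°.

59.6°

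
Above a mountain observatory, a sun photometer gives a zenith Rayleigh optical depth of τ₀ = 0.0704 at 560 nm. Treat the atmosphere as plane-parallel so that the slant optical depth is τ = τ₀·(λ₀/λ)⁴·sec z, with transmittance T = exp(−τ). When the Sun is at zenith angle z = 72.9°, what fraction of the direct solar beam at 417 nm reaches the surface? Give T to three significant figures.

sec 72.9° = 3.4009.
τ = 0.0704 × (560/417)⁴ × 3.4009 = 0.0704 × 3.2524 × 3.4009 = 0.7787.
T = exp(−0.7787) = 0.4590.

0.459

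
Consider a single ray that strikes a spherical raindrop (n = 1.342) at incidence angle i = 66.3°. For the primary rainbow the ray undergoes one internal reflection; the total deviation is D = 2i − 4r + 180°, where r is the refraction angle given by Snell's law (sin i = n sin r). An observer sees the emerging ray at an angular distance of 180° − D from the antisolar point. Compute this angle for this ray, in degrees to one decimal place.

sin r = sin 66.3° / 1.342 = 0.9157/1.342 = 0.6823; r = 43.02°.
D = 2·66.3° − 4·43.02° + 180° = 132.60° − 172.10° + 180° = 140.50°.
Angle from antisolar point = 180° − D = 39.50°.

39.5°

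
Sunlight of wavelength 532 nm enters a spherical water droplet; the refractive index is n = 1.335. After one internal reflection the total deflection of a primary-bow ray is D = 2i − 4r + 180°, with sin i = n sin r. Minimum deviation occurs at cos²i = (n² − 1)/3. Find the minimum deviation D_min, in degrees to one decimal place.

cos²i = (1.78222 − 1)/3 = 0.26074; i = arccos(0.51063) = 59.294°.
sin r = sin 59.294°/1.335 = 0.64405; r = 40.094°.
D_min = 2·59.294° − 4·40.094° + 180° = 138.212°.

138.2°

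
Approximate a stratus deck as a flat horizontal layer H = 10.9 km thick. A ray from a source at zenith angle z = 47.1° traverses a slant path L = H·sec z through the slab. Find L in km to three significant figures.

sec z = 1/cos 47.1° = 1.4690.
L = 10.9 × 1.4690 = 16.012 km.

16.0 km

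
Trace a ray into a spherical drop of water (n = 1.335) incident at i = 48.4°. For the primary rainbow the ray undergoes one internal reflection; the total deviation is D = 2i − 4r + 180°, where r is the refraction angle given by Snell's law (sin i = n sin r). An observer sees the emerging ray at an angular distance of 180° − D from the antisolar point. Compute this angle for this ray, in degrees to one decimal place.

sin r = sin 48.4° / 1.335 = 0.7478/1.335 = 0.5601; r = 34.07°.
D = 2·48.4° − 4·34.07° + 180° = 96.80° − 136.26° + 180° = 140.54°.
Angle from antisolar point = 180° − D = 39.46°.

39.5°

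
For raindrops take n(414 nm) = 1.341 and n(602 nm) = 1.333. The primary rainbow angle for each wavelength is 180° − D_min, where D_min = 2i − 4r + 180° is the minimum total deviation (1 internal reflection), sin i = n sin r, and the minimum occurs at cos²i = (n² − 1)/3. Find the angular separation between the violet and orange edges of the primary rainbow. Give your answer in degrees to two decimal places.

At 414 nm (n = 1.341): cos²i = 0.26609 → i = 58.946°, r = 39.705°, D_min = 139.071°, rainbow angle = 40.929°.
At 602 nm (n = 1.333): cos²i = 0.25896 → i = 59.410°, r = 40.225°, D_min = 137.922°, rainbow angle = 42.078°.
Angular width = |40.929° − 42.078°| = 1.149°.

1.15°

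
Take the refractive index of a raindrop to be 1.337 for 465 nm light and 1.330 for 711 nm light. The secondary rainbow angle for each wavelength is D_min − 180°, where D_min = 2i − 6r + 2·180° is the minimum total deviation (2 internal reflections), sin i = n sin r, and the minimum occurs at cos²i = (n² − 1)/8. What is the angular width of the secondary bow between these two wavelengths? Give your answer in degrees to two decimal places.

1.83°

At 465 nm (n = 1.337): cos²i = 0.09845 → i = 71.714°, r = 45.249°, D_min = 231.934°, rainbow angle = 51.934°.
At 711 nm (n = 1.330): cos²i = 0.09611 → i = 71.940°, r = 45.630°, D_min = 230.101°, rainbow angle = 50.101°.
Angular width = |51.934° − 50.101°| = 1.832°.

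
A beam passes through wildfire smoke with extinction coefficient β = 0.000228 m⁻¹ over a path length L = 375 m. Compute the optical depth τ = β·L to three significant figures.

0.0855

τ = β·L = 0.000228 × 375 = 0.0855.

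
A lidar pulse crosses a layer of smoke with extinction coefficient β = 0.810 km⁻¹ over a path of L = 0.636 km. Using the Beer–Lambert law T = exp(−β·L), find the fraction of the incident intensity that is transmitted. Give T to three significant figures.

0.597

τ = β·L = 0.810 × 0.636 = 0.5152.
T = exp(−0.5152) = 0.5974.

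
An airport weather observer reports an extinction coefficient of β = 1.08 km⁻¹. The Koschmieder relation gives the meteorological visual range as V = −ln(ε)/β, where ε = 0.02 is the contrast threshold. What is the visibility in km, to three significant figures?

3.62 km

V = −ln(0.02) / 1.08 = 3.912 / 1.08 = 3.6222 km.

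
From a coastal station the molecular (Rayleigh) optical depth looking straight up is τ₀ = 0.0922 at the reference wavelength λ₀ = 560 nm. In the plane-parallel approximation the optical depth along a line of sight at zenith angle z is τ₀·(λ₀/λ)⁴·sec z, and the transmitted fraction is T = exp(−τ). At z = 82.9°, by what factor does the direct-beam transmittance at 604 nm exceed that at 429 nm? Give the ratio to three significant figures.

5.03

Airmass: sec 82.9° = 8.0905.
τ(604 nm) = 0.0922 × (560/604)⁴ × 8.0905 = 0.0922 × 0.7389 × 8.0905 = 0.5512.
τ(429 nm) = 0.0922 × (560/429)⁴ × 8.0905 = 0.0922 × 2.9035 × 8.0905 = 2.1659.
T(604)/T(429) = exp(τ_B − τ_A) = exp(1.6147) = 5.0262.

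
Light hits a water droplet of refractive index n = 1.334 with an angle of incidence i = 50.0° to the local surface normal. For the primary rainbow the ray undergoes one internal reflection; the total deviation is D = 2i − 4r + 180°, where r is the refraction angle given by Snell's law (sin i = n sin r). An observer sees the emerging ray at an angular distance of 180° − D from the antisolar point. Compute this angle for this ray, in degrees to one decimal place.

40.2°

sin r = sin 50.0° / 1.334 = 0.7660/1.334 = 0.5742; r = 35.05°.
D = 2·50.0° − 4·35.05° + 180° = 100.00° − 140.19° + 180° = 139.81°.
Angle from antisolar point = 180° − D = 40.19°.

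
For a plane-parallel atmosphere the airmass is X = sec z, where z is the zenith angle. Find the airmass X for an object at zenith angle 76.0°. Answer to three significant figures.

4.13

X = sec z = 1/cos 76.0° = 1/0.2419 = 4.1336.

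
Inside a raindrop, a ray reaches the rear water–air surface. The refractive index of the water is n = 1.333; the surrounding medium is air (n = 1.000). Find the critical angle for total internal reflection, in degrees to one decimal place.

sin θ_c = n_air / n = 1.000 / 1.333 = 0.7502.
θ_c = arcsin(0.7502) = 48.61°.

48.6°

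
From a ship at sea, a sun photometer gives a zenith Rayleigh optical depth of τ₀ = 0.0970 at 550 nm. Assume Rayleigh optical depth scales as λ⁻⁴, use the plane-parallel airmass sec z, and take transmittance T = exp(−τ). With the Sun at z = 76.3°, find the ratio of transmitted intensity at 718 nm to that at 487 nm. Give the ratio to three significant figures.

1.69

Airmass: sec 76.3° = 4.2223.
τ(718 nm) = 0.0970 × (550/718)⁴ × 4.2223 = 0.0970 × 0.3443 × 4.2223 = 0.1410.
τ(487 nm) = 0.0970 × (550/487)⁴ × 4.2223 = 0.0970 × 1.6268 × 4.2223 = 0.6663.
T(718)/T(487) = exp(τ_B − τ_A) = exp(0.5253) = 1.6909.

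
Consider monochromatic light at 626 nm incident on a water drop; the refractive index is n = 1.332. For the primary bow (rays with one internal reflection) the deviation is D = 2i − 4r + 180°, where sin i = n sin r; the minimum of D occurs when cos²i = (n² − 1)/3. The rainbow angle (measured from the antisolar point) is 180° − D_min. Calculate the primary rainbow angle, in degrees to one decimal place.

42.2°

cos²i = (1.77422 − 1)/3 = 0.25807; i = arccos(0.50801) = 59.469°.
sin r = sin 59.469°/1.332 = 0.64666; r = 40.290°.
D_min = 2·59.469° − 4·40.290° + 180° = 137.776°.
Rainbow angle = 180° − D_min = 42.224°.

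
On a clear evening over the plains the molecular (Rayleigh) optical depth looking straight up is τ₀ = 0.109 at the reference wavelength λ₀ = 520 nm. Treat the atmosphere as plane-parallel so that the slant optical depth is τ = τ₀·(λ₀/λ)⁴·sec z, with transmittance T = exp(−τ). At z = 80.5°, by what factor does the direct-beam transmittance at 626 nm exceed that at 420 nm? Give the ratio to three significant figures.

Airmass: sec 80.5° = 6.0589.
τ(626 nm) = 0.109 × (520/626)⁴ × 6.0589 = 0.109 × 0.4761 × 6.0589 = 0.3144.
τ(420 nm) = 0.109 × (520/420)⁴ × 6.0589 = 0.109 × 2.3497 × 6.0589 = 1.5518.
T(626)/T(420) = exp(τ_B − τ_A) = exp(1.2374) = 3.4465.

3.45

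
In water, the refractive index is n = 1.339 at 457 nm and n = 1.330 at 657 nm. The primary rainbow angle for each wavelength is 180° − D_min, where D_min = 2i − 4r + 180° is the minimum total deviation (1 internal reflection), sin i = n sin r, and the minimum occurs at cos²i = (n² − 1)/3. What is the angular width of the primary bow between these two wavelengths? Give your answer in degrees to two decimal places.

1.30°

At 457 nm (n = 1.339): cos²i = 0.26431 → i = 59.062°, r = 39.834°, D_min = 138.786°, rainbow angle = 41.214°.
At 657 nm (n = 1.330): cos²i = 0.25630 → i = 59.585°, r = 40.422°, D_min = 137.484°, rainbow angle = 42.516°.
Angular width = |41.214° − 42.516°| = 1.303°.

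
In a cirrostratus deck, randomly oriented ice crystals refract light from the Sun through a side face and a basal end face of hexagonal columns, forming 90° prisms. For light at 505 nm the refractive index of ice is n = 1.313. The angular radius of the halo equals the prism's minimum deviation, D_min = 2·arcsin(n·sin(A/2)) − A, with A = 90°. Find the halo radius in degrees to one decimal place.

n·sin(A/2) = 1.313 × sin 45° = 1.313 × 0.7071 = 0.9284.
D_min = 2·arcsin(0.9284) − 90° = 2 × 68.192° − 90° = 46.383°.

46.4°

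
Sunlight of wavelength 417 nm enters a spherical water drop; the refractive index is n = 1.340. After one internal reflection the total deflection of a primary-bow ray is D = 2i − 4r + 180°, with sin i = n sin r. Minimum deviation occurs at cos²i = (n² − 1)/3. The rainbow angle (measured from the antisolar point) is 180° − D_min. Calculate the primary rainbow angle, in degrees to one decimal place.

cos²i = (1.79560 − 1)/3 = 0.26520; i = arccos(0.51498) = 59.004°.
sin r = sin 59.004°/1.340 = 0.63971; r = 39.770°.
D_min = 2·59.004° − 4·39.770° + 180° = 138.929°.
Rainbow angle = 180° − D_min = 41.071°.

41.1°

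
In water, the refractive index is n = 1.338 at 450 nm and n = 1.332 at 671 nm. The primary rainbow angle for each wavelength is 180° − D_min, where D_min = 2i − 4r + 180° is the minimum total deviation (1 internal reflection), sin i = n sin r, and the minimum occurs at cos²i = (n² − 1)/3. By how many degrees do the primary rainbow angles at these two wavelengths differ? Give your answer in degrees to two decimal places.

0.87°

At 450 nm (n = 1.338): cos²i = 0.26341 → i = 59.120°, r = 39.899°, D_min = 138.643°, rainbow angle = 41.357°.
At 671 nm (n = 1.332): cos²i = 0.25807 → i = 59.469°, r = 40.290°, D_min = 137.776°, rainbow angle = 42.224°.
Angular width = |41.357° − 42.224°| = 0.867°.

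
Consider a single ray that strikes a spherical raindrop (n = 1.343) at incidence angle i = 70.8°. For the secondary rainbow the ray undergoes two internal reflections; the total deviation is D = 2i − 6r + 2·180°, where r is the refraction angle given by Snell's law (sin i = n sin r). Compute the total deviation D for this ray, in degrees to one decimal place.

233.5°

sin r = sin 70.8° / 1.343 = 0.9444/1.343 = 0.7032; r = 44.68°.
D = 2·70.8° − 6·44.68° + 2·180° = 141.60° − 268.10° + 360° = 233.50°.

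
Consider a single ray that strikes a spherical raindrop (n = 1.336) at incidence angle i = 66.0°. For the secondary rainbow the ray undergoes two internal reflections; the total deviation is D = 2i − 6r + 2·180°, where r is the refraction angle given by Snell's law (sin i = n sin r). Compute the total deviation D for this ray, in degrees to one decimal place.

233.2°

sin r = sin 66.0° / 1.336 = 0.9135/1.336 = 0.6838; r = 43.14°.
D = 2·66.0° − 6·43.14° + 2·180° = 132.00° − 258.84° + 360° = 233.16°.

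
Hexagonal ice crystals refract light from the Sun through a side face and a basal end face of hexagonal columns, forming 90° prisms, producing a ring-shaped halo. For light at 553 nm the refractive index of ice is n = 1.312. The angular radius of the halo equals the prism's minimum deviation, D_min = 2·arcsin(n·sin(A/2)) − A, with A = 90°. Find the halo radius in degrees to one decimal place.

n·sin(A/2) = 1.312 × sin 45° = 1.312 × 0.7071 = 0.9277.
D_min = 2·arcsin(0.9277) − 90° = 2 × 68.083° − 90° = 46.166°.

46.2°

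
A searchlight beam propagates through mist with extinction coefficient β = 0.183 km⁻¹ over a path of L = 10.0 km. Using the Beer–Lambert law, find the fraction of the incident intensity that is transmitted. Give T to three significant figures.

0.160

τ = β·L = 0.183 × 10.0 = 1.8300.
T = exp(−1.8300) = 0.1604.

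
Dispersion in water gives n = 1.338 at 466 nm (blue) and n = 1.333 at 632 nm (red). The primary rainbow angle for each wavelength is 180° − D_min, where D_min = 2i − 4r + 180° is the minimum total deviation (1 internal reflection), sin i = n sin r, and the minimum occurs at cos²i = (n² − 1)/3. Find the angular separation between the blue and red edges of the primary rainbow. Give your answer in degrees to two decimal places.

At 466 nm (n = 1.338): cos²i = 0.26341 → i = 59.120°, r = 39.899°, D_min = 138.643°, rainbow angle = 41.357°.
At 632 nm (n = 1.333): cos²i = 0.25896 → i = 59.410°, r = 40.225°, D_min = 137.922°, rainbow angle = 42.078°.
Angular width = |41.357° − 42.078°| = 0.722°.

0.72°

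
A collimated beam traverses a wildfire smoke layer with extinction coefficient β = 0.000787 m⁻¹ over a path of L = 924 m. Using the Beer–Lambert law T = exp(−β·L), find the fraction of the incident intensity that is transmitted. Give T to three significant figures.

0.483

τ = β·L = 0.000787 × 924 = 0.7272.
T = exp(−0.7272) = 0.4833.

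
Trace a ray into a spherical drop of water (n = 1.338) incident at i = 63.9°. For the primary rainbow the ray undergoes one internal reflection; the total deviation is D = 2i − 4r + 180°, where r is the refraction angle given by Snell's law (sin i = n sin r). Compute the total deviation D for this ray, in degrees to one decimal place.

139.2°

sin r = sin 63.9° / 1.338 = 0.8980/1.338 = 0.6712; r = 42.16°.
D = 2·63.9° − 4·42.16° + 180° = 127.80° − 168.63° + 180° = 139.17°.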